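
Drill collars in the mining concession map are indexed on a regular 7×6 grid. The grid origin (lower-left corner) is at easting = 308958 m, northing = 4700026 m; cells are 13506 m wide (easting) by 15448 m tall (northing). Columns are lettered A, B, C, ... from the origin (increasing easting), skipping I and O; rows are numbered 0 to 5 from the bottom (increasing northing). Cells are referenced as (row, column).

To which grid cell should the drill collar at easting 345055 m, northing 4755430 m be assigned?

(3, C)

Column index: ⌊(345055 − 308958) / 13506⌋ = ⌊2.673⌋ = 2 → column C
Row offset from origin: ⌊(4755430 − 4700026) / 15448⌋ = ⌊3.586⌋ = 3 → row 3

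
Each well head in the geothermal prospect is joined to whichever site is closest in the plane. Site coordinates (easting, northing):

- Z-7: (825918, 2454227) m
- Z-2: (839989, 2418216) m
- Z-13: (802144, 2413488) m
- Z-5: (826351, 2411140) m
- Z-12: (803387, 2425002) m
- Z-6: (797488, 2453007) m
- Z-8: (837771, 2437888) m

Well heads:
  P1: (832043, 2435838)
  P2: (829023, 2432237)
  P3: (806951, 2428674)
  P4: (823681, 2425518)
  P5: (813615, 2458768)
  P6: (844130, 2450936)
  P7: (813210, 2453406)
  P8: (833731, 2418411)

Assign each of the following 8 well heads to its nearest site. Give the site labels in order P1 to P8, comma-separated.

P1 → Z-8 (d²=37012484.00)
P2 → Z-8 (d²=108461305.00)
P3 → Z-12 (d²=26185680.00)
P4 → Z-5 (d²=213855784.00)
P5 → Z-7 (d²=171984490.00)
P6 → Z-8 (d²=210687185.00)
P7 → Z-7 (d²=162167305.00)
P8 → Z-2 (d²=39200589.00)

Z-8, Z-8, Z-12, Z-5, Z-7, Z-8, Z-7, Z-2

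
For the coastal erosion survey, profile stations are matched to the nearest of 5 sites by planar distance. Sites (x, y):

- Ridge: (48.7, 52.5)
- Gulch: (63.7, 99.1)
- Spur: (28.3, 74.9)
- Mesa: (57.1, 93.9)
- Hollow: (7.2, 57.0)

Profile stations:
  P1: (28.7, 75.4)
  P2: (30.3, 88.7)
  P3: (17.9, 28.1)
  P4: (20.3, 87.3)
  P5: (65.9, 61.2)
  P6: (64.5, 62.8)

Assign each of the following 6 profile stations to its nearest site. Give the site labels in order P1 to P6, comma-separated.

P1 → Spur (d²=0.41)
P2 → Spur (d²=194.44)
P3 → Hollow (d²=949.70)
P4 → Spur (d²=217.76)
P5 → Ridge (d²=371.53)
P6 → Ridge (d²=355.73)

Spur, Spur, Hollow, Spur, Ridge, Ridge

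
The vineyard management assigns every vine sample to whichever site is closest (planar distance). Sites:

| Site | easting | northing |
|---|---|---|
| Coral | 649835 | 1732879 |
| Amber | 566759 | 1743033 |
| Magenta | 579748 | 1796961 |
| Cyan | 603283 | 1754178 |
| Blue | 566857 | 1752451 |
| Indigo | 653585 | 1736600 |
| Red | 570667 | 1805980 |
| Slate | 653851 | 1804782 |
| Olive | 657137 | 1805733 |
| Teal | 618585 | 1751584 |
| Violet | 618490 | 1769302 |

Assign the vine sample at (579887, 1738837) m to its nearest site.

Amber

Squared distances to each site:
Coral: 4928220468.000; Amber: 189950800.000; Magenta: 3378418697.000; Cyan: 782719097.000; Blue: 355121896.000; Indigo: 5436399373.000; Red: 4593190849.000; Slate: 9819416321.000; Olive: 10442637316.000; Teal: 1660021213.000; Violet: 2418307834.000.
Minimum at Amber.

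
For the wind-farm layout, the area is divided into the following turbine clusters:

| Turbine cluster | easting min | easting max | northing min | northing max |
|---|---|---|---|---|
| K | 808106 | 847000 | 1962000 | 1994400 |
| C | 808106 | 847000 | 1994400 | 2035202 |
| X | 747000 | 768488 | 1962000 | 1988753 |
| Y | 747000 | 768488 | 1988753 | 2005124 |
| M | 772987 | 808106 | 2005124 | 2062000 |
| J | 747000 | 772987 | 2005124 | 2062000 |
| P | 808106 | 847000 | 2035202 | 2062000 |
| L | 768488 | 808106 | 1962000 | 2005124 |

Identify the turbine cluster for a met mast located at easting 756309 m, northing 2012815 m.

The point has easting = 756309 and northing = 2012815.
Only J satisfies 747000 ≤ easting ≤ 772987 and 2005124 ≤ northing ≤ 2062000.

J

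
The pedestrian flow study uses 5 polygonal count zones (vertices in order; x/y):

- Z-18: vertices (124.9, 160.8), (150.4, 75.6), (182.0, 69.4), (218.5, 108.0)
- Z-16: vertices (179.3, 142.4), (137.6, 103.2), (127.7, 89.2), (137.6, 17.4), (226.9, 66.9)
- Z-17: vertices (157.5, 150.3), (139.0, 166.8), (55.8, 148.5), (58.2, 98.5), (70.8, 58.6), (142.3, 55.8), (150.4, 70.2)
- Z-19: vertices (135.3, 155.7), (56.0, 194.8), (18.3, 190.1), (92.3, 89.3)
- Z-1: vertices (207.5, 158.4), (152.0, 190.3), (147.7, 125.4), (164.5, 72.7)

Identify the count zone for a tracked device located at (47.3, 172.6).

Cast a ray rightward from (47.3, 172.6). For each polygon, the edges (by vertex number in listed order) whose endpoints lie on opposite sides of y = 172.6, where each meets that height, and whether that is right or left of the point:
Z-18: no edge straddles that height → 0 crossings.
Z-16: no edge straddles that height → 0 crossings.
Z-17: no edge straddles that height → 0 crossings.
Z-19: 1–2 at x≈101.02 (right), 3–4 at x≈31.15 (left) → 1 crossing.
Z-1: 1–2 at x≈182.79 (right), 2–3 at x≈150.83 (right) → 2 crossings.
Only Z-19 has an odd count, so the point is inside Z-19.

Z-19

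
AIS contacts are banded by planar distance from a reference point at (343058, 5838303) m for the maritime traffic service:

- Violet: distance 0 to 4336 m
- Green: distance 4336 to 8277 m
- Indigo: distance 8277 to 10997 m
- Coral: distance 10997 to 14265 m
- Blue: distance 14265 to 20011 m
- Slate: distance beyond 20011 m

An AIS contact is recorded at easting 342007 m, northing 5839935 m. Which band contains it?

Violet

Distance = √((342007−343058)² + (5839935−5838303)²) = √(1104601.000 + 2663424.000) = 1941.140 m.
0 ≤ 1941.140 < 4336 → Violet.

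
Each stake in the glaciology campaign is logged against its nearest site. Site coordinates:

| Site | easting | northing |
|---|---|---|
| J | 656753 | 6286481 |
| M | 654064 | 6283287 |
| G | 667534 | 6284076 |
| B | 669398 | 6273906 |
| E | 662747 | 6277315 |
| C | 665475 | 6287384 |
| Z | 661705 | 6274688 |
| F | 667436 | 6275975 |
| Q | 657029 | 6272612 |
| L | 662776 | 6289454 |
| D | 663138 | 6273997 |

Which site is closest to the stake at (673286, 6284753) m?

Squared distances to each site:
J: 276326073.000; M: 371634440.000; G: 33543833.000; B: 132773953.000; E: 166394365.000; C: 67933882.000; Z: 235423786.000; F: 111275784.000; Q: 411693930.000; L: 132559501.000; D: 218673440.000.
Minimum at G.

G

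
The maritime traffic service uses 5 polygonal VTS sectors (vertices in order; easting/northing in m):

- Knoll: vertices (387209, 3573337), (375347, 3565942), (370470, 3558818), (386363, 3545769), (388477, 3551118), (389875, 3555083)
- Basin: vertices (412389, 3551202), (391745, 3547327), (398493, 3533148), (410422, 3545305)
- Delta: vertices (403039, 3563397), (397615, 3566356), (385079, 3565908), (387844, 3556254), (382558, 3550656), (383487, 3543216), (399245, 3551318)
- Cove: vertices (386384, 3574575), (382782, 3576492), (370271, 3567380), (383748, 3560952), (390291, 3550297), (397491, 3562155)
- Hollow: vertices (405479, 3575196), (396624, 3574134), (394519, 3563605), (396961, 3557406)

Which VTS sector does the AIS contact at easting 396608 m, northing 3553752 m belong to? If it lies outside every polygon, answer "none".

Delta

Cast a ray rightward from (396608, 3553752). For each polygon, the edges (by vertex number in listed order) whose endpoints lie on opposite sides of northing = 3553752, where each meets that height, and whether that is right or left of the point:
Knoll: 3–4 at easting≈376640.1 (left), 5–6 at easting≈389405.7 (left) → 0 crossings.
Basin: no edge straddles that height → 0 crossings.
Delta: 4–5 at easting≈385481.4 (left), 7–1 at easting≈400009.5 (right) → 1 crossing.
Cove: 4–5 at easting≈388169.4 (left), 5–6 at easting≈392388.8 (left) → 0 crossings.
Hollow: no edge straddles that height → 0 crossings.
Only Delta has an odd count, so the point is inside Delta.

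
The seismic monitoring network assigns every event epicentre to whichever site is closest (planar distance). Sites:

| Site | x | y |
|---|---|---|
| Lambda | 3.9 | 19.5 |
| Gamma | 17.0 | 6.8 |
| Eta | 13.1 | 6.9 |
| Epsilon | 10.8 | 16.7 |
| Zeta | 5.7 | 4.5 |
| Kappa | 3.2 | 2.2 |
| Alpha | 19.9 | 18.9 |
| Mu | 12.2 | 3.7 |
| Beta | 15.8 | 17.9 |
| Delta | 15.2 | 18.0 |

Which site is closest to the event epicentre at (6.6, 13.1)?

Epsilon

Squared distances to each site:
Lambda: 48.250; Gamma: 147.850; Eta: 80.690; Epsilon: 30.600; Zeta: 74.770; Kappa: 130.370; Alpha: 210.530; Mu: 119.720; Beta: 107.680; Delta: 97.970.
Minimum at Epsilon.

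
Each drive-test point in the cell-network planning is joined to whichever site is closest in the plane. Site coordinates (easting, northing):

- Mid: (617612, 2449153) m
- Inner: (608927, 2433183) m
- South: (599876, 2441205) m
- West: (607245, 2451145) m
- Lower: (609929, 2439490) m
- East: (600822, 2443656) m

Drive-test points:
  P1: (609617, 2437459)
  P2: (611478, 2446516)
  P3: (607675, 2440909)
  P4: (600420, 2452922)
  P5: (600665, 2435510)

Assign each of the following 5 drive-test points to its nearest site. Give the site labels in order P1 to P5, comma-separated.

Lower, West, Lower, West, South

P1 → Lower (d²=4222305.00)
P2 → West (d²=39345930.00)
P3 → Lower (d²=7094077.00)
P4 → West (d²=49738354.00)
P5 → South (d²=33055546.00)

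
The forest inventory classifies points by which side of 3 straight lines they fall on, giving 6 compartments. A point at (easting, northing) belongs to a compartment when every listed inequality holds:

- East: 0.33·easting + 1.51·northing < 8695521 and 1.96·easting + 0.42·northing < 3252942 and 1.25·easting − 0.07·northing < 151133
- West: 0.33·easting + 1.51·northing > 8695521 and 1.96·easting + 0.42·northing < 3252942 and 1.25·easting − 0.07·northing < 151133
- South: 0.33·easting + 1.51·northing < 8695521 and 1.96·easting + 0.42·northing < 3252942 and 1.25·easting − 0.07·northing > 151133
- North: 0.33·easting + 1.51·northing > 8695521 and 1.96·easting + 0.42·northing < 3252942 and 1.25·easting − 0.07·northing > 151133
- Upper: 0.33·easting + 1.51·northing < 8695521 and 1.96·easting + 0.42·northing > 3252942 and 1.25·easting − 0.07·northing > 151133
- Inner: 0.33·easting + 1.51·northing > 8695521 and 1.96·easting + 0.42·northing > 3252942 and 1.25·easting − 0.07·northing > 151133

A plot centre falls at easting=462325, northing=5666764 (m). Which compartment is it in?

0.33·462325 + 1.51·5666764 = 8709380.890, which is > 8695521
1.96·462325 + 0.42·5666764 = 3286197.880, which is > 3252942
1.25·462325 − 0.07·5666764 = 181232.770, which is > 151133
This sign pattern matches Inner.

Inner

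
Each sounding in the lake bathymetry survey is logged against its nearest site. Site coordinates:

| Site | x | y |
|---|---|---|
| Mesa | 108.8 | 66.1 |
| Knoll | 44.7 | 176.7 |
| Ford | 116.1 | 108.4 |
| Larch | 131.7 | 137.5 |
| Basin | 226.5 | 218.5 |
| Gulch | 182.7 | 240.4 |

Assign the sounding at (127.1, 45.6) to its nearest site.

Mesa

Squared distances to each site:
Mesa: 755.140; Knoll: 23976.970; Ford: 4064.840; Larch: 8466.770; Basin: 39774.770; Gulch: 41038.400.
Minimum at Mesa.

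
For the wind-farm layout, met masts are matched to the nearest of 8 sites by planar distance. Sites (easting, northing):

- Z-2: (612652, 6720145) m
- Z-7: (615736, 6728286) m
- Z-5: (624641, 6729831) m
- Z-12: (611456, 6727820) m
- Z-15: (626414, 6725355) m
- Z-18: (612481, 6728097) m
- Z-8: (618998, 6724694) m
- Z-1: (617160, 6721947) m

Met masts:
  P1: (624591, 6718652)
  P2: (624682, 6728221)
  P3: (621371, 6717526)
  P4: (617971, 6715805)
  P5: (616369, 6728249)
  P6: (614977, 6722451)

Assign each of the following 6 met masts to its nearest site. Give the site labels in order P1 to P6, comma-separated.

Z-15, Z-5, Z-1, Z-1, Z-7, Z-1

P1 → Z-15 (d²=48253538.00)
P2 → Z-5 (d²=2593781.00)
P3 → Z-1 (d²=37277762.00)
P4 → Z-1 (d²=38381885.00)
P5 → Z-7 (d²=402058.00)
P6 → Z-1 (d²=5019505.00)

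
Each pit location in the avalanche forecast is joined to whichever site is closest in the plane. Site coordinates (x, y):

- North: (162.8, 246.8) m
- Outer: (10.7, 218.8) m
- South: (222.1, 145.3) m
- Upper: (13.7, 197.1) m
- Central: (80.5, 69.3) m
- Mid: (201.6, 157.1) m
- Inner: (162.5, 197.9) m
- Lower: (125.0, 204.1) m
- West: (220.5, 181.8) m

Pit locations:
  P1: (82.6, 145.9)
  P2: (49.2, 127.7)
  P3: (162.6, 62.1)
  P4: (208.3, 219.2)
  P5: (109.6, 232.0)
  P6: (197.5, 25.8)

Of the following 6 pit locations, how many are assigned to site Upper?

0

P1 → Lower
P2 → Central
P3 → Central
P4 → West
P5 → Lower
P6 → South
0 of the 6 go to Upper.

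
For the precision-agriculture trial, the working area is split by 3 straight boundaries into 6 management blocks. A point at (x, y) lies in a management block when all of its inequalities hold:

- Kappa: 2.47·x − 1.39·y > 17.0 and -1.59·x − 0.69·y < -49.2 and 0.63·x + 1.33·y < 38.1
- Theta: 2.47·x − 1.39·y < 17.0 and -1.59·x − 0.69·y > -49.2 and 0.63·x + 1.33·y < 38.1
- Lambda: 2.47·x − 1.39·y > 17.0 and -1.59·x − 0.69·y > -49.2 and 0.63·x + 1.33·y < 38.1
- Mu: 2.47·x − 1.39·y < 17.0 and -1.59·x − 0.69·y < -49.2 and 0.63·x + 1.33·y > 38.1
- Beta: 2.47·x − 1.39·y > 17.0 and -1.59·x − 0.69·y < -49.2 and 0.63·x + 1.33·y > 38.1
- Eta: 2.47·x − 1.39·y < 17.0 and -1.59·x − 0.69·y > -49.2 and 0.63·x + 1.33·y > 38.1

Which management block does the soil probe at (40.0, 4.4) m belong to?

Kappa

2.47·40.0 − 1.39·4.4 = 92.684, which is > 17.0
-1.59·40.0 − 0.69·4.4 = -66.636, which is < -49.2
0.63·40.0 + 1.33·4.4 = 31.052, which is < 38.1
This sign pattern matches Kappa.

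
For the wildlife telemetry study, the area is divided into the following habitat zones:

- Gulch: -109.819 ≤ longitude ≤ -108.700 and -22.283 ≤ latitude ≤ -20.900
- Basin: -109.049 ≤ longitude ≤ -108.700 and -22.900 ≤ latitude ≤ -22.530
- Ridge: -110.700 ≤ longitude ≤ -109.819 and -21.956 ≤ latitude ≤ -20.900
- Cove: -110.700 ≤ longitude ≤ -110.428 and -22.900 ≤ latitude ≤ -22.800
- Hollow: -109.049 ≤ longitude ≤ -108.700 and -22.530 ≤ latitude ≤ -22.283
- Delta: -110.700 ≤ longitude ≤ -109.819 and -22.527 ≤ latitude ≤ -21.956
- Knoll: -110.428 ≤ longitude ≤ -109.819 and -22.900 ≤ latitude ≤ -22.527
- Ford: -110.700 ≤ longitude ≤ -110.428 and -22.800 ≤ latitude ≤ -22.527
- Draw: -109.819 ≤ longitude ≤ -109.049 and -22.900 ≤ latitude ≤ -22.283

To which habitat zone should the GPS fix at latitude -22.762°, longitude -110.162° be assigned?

Knoll

The point has longitude = -110.162 and latitude = -22.762.
Only Knoll satisfies -110.428 ≤ longitude ≤ -109.819 and -22.900 ≤ latitude ≤ -22.527.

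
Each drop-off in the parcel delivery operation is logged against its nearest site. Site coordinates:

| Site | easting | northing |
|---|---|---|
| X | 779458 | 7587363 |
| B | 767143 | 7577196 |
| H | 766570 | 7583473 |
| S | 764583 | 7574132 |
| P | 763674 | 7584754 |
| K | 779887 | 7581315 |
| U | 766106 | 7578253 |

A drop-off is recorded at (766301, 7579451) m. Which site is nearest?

U

Squared distances to each site:
X: 235706393.000; B: 5793989.000; H: 16248845.000; S: 31243285.000; P: 35022938.000; K: 188053892.000; U: 1473229.000.
Minimum at U.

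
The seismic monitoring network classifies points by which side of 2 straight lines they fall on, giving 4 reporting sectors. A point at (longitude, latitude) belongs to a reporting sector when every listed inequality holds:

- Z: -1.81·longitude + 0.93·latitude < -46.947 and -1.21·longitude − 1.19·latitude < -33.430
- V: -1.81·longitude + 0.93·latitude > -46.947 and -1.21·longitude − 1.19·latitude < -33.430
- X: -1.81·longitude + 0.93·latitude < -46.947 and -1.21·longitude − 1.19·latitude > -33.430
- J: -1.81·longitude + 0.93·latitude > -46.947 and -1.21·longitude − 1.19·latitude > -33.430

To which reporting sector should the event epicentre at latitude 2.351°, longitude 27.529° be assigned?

Z

-1.81·27.529 + 0.93·2.351 = -47.641, which is < -46.947
-1.21·27.529 − 1.19·2.351 = -36.108, which is < -33.430
This sign pattern matches Z.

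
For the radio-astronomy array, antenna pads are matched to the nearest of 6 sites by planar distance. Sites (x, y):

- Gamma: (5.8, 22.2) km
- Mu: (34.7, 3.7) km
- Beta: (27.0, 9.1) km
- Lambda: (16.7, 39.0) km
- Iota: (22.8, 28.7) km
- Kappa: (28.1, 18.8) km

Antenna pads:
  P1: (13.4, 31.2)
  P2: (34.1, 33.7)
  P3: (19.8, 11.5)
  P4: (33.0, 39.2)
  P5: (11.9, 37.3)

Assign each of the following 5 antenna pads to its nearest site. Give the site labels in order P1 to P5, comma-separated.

Lambda, Iota, Beta, Iota, Lambda

P1 → Lambda (d²=71.73)
P2 → Iota (d²=152.69)
P3 → Beta (d²=57.60)
P4 → Iota (d²=214.29)
P5 → Lambda (d²=25.93)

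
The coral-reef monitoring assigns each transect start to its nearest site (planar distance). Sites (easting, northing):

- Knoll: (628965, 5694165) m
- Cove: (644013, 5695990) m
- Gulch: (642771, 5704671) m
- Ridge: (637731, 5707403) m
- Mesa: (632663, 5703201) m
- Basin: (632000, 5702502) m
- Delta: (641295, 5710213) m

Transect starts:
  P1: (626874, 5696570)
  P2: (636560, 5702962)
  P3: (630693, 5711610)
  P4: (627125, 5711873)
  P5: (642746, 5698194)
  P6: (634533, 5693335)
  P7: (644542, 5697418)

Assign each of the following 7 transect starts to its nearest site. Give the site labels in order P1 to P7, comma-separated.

Knoll, Mesa, Ridge, Mesa, Cove, Knoll, Cove

P1 → Knoll (d²=10156306.00)
P2 → Mesa (d²=15243730.00)
P3 → Ridge (d²=67232293.00)
P4 → Mesa (d²=105873028.00)
P5 → Cove (d²=6462905.00)
P6 → Knoll (d²=31691524.00)
P7 → Cove (d²=2319025.00)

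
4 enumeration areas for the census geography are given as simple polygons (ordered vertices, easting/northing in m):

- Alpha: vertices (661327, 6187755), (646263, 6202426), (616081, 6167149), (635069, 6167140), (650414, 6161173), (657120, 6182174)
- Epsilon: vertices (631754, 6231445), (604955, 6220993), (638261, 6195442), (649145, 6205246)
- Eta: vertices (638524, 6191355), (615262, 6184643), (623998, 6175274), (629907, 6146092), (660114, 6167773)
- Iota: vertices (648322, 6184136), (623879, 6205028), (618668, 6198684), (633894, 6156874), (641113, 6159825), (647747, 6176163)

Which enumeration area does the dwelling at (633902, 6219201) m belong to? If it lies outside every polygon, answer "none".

Epsilon

Cast a ray rightward from (633902, 6219201). For each polygon, the edges (by vertex number in listed order) whose endpoints lie on opposite sides of northing = 6219201, where each meets that height, and whether that is right or left of the point:
Alpha: no edge straddles that height → 0 crossings.
Epsilon: 2–3 at easting≈607290.9 (left), 4–1 at easting≈639881.6 (right) → 1 crossing.
Eta: no edge straddles that height → 0 crossings.
Iota: no edge straddles that height → 0 crossings.
Only Epsilon has an odd count, so the point is inside Epsilon.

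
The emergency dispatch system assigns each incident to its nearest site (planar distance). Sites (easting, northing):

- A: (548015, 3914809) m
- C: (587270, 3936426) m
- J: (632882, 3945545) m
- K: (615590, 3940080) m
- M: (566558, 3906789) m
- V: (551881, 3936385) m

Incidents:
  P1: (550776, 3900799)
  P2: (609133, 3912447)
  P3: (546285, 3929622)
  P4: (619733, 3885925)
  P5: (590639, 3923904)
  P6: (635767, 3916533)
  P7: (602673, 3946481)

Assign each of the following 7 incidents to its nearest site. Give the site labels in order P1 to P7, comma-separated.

P1 → A (d²=203903221.00)
P2 → K (d²=805275538.00)
P3 → V (d²=77053385.00)
P4 → K (d²=2949928474.00)
P5 → C (d²=168150645.00)
P6 → J (d²=850019369.00)
P7 → K (d²=207821690.00)

A, K, V, K, C, J, K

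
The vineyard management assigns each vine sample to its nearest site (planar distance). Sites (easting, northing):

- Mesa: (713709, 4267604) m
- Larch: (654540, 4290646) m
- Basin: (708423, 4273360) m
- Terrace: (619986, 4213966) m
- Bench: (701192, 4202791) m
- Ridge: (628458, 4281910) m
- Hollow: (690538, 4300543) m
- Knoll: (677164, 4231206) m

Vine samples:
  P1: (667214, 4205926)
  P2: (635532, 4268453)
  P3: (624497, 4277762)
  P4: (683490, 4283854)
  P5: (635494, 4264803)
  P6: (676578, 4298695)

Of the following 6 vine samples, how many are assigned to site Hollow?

P1 → Knoll
P2 → Ridge
P3 → Ridge
P4 → Hollow
P5 → Ridge
P6 → Hollow
2 of the 6 go to Hollow.

2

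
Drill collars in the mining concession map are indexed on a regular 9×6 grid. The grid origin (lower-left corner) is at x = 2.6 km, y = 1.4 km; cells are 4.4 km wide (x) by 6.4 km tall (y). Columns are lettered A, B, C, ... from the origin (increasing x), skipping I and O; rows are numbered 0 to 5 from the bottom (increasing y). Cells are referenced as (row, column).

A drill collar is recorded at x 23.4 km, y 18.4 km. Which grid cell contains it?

(2, E)

Column index: ⌊(23.4 − 2.6) / 4.4⌋ = ⌊4.727⌋ = 4 → column E
Row offset from origin: ⌊(18.4 − 1.4) / 6.4⌋ = ⌊2.656⌋ = 2 → row 2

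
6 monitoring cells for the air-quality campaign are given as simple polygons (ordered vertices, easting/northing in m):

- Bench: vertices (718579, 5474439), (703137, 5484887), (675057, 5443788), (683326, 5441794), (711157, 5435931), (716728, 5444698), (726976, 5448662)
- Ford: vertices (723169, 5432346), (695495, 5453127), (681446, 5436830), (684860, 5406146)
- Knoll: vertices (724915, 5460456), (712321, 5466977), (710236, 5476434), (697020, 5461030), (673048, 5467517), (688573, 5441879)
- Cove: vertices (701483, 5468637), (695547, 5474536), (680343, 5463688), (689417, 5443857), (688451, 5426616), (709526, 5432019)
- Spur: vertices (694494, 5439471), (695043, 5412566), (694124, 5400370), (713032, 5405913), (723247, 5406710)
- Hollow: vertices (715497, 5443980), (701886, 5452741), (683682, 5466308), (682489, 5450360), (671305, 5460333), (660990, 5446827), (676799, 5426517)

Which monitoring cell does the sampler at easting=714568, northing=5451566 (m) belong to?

Cast a ray rightward from (714568, 5451566). For each polygon, the edges (by vertex number in listed order) whose endpoints lie on opposite sides of northing = 5451566, where each meets that height, and whether that is right or left of the point:
Bench: 2–3 at easting≈680371.1 (left), 7–1 at easting≈726030.0 (right) → 1 crossing.
Ford: 1–2 at easting≈697573.8 (left), 2–3 at easting≈694149.3 (left) → 0 crossings.
Knoll: 5–6 at easting≈682707.1 (left), 6–1 at easting≈707523.6 (left) → 0 crossings.
Cove: 3–4 at easting≈685889.6 (left), 6–1 at easting≈705232.6 (left) → 0 crossings.
Spur: no edge straddles that height → 0 crossings.
Hollow: 1–2 at easting≈703711.5 (left), 3–4 at easting≈682579.2 (left), 4–5 at easting≈681136.6 (left), 5–6 at easting≈664609.3 (left) → 0 crossings.
Only Bench has an odd count, so the point is inside Bench.

Bench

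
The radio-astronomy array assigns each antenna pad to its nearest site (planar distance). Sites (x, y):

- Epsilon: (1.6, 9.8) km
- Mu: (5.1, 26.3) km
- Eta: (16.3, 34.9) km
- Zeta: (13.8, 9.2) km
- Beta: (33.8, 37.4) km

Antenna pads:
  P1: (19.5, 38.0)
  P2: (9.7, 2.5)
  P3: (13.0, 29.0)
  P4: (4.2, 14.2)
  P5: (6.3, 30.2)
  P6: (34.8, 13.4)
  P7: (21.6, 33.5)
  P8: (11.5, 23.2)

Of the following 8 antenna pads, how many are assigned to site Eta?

3

P1 → Eta
P2 → Zeta
P3 → Eta
P4 → Epsilon
P5 → Mu
P6 → Zeta
P7 → Eta
P8 → Mu
3 of the 8 go to Eta.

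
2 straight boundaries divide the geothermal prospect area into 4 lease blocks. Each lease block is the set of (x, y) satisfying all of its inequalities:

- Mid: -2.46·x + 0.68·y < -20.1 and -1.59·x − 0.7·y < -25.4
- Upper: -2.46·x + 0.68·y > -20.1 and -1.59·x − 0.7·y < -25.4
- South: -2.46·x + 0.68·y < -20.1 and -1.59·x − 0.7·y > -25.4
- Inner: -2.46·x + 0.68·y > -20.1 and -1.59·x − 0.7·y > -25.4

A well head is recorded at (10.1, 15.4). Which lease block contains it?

-2.46·10.1 + 0.68·15.4 = -14.374, which is > -20.1
-1.59·10.1 − 0.7·15.4 = -26.839, which is < -25.4
This sign pattern matches Upper.

Upper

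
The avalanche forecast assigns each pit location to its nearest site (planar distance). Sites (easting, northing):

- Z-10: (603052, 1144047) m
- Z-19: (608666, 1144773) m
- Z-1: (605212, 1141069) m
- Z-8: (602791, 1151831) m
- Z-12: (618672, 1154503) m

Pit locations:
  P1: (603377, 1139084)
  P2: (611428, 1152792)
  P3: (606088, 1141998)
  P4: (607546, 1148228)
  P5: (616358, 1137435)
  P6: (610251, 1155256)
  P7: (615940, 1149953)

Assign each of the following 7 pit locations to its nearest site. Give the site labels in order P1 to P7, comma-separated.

P1 → Z-1 (d²=7307450.00)
P2 → Z-12 (d²=55403057.00)
P3 → Z-1 (d²=1630417.00)
P4 → Z-19 (d²=13191425.00)
P5 → Z-19 (d²=113013108.00)
P6 → Z-8 (d²=67382225.00)
P7 → Z-12 (d²=28166324.00)

Z-1, Z-12, Z-1, Z-19, Z-19, Z-8, Z-12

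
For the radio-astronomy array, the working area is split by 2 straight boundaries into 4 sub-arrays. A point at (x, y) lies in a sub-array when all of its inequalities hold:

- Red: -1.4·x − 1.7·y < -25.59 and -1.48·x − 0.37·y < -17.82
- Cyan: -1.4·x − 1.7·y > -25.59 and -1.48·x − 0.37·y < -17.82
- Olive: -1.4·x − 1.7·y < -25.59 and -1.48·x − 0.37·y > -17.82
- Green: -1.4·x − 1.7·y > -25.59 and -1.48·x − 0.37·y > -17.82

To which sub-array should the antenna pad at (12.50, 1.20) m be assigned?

Cyan

-1.4·12.50 − 1.7·1.20 = -19.540, which is > -25.59
-1.48·12.50 − 0.37·1.20 = -18.944, which is < -17.82
This sign pattern matches Cyan.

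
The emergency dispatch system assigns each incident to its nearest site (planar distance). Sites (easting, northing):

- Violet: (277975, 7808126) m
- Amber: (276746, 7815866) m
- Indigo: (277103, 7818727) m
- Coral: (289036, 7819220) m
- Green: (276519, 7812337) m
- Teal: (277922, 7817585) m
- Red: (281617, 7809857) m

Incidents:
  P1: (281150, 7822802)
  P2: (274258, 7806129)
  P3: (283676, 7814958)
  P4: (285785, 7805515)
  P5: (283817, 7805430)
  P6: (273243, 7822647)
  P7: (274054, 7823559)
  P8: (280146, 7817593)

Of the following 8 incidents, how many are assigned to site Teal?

1

P1 → Indigo
P2 → Violet
P3 → Red
P4 → Red
P5 → Red
P6 → Indigo
P7 → Indigo
P8 → Teal
1 of the 8 goes to Teal.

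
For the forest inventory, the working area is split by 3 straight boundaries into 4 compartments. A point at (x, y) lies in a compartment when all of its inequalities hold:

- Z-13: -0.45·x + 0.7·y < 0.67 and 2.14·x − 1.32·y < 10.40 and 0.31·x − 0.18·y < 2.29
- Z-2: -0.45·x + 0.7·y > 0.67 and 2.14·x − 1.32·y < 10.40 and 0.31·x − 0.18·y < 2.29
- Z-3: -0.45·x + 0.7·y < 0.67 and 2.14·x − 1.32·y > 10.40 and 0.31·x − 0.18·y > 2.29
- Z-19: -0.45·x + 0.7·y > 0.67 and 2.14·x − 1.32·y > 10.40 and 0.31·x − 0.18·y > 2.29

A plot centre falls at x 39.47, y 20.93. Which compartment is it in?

Z-3

-0.45·39.47 + 0.7·20.93 = -3.111, which is < 0.67
2.14·39.47 − 1.32·20.93 = 56.838, which is > 10.40
0.31·39.47 − 0.18·20.93 = 8.468, which is > 2.29
This sign pattern matches Z-3.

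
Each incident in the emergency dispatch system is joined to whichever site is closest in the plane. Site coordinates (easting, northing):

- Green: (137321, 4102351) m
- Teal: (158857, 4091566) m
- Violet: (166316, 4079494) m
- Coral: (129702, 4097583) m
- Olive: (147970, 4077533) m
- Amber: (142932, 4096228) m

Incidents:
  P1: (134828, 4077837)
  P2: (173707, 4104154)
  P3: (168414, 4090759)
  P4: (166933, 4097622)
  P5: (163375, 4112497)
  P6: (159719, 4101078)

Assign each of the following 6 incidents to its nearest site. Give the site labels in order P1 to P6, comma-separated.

Olive, Teal, Teal, Teal, Teal, Teal

P1 → Olive (d²=172804580.00)
P2 → Teal (d²=378980244.00)
P3 → Teal (d²=91987498.00)
P4 → Teal (d²=101896912.00)
P5 → Teal (d²=458519085.00)
P6 → Teal (d²=91221188.00)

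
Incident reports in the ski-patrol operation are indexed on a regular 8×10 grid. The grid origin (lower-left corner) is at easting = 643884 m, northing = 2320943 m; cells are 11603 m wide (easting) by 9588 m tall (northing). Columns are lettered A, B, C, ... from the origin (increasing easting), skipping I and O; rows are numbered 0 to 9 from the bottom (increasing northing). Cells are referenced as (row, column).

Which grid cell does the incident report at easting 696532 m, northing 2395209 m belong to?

(7, E)

Column index: ⌊(696532 − 643884) / 11603⌋ = ⌊4.537⌋ = 4 → column E
Row offset from origin: ⌊(2395209 − 2320943) / 9588⌋ = ⌊7.746⌋ = 7 → row 7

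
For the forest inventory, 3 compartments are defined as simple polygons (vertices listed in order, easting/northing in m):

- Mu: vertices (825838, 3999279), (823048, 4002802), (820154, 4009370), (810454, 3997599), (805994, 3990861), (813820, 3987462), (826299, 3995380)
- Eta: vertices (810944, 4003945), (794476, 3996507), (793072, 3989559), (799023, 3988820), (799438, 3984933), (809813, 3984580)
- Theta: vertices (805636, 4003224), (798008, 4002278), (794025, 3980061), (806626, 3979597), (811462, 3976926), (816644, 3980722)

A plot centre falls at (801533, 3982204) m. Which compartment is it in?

Cast a ray rightward from (801533, 3982204). For each polygon, the edges (by vertex number in listed order) whose endpoints lie on opposite sides of northing = 3982204, where each meets that height, and whether that is right or left of the point:
Mu: no edge straddles that height → 0 crossings.
Eta: no edge straddles that height → 0 crossings.
Theta: 2–3 at easting≈794409.2 (left), 6–1 at easting≈815919.0 (right) → 1 crossing.
Only Theta has an odd count, so the point is inside Theta.

Theta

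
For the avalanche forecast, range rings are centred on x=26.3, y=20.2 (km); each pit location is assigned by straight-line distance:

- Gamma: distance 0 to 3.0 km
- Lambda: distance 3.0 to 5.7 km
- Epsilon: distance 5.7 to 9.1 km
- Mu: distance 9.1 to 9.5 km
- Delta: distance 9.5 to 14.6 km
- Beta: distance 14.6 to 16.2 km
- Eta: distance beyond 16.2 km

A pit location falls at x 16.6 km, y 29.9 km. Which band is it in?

Distance = √((16.6−26.3)² + (29.9−20.2)²) = √(94.090 + 94.090) = 13.718 km.
9.5 ≤ 13.718 < 14.6 → Delta.

Delta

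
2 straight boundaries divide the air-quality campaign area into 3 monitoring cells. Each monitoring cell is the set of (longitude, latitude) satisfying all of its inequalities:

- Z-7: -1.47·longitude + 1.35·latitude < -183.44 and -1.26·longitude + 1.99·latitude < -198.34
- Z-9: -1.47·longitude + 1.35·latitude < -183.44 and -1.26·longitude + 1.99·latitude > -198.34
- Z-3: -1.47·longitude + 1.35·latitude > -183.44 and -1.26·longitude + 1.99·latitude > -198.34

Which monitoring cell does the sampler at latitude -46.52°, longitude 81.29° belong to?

Z-3

-1.47·81.29 + 1.35·-46.52 = -182.298, which is > -183.44
-1.26·81.29 + 1.99·-46.52 = -195.000, which is > -198.34
This sign pattern matches Z-3.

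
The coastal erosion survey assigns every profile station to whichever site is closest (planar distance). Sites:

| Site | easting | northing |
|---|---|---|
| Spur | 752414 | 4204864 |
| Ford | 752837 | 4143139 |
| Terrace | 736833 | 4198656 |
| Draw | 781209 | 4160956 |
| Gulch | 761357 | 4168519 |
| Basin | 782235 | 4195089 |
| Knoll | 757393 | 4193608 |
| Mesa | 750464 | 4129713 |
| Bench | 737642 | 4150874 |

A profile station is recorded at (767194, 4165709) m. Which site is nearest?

Squared distances to each site:
Spur: 1751562425.000; Ford: 715528349.000; Terrace: 2007295130.000; Draw: 219011234.000; Gulch: 41966669.000; Basin: 1089416081.000; Knoll: 874413802.000; Mesa: 1575604916.000; Bench: 1093397929.000.
Minimum at Gulch.

Gulch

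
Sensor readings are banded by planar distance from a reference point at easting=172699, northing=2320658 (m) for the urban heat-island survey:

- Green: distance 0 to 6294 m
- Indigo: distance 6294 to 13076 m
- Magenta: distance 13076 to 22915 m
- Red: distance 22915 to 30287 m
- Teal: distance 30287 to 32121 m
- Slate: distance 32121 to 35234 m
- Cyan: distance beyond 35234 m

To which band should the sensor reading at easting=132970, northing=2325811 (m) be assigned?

Cyan

Distance = √((132970−172699)² + (2325811−2320658)²) = √(1578393441.000 + 26553409.000) = 40061.788 m.
35234 ≤ 40061.788 < ∞ → Cyan.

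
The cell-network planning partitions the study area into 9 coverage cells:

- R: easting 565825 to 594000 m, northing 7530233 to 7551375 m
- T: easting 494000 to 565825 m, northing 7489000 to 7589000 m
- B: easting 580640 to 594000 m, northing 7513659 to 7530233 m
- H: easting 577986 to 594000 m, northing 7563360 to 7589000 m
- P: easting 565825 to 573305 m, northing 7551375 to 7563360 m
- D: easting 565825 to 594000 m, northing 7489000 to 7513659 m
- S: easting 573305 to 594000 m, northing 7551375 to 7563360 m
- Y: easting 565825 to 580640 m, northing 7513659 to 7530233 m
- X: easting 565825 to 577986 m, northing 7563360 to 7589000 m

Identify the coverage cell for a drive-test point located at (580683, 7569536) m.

H

The point has easting = 580683 and northing = 7569536.
Only H satisfies 577986 ≤ easting ≤ 594000 and 7563360 ≤ northing ≤ 7589000.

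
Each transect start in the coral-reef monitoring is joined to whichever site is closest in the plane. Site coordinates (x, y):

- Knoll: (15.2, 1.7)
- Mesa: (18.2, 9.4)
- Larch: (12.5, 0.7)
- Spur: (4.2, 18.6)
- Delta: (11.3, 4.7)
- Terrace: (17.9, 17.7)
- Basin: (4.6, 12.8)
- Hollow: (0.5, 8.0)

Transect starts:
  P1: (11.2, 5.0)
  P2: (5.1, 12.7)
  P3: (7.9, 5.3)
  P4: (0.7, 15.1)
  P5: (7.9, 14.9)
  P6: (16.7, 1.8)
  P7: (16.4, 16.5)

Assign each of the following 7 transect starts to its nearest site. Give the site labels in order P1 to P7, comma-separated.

Delta, Basin, Delta, Basin, Basin, Knoll, Terrace

P1 → Delta (d²=0.10)
P2 → Basin (d²=0.26)
P3 → Delta (d²=11.92)
P4 → Basin (d²=20.50)
P5 → Basin (d²=15.30)
P6 → Knoll (d²=2.26)
P7 → Terrace (d²=3.69)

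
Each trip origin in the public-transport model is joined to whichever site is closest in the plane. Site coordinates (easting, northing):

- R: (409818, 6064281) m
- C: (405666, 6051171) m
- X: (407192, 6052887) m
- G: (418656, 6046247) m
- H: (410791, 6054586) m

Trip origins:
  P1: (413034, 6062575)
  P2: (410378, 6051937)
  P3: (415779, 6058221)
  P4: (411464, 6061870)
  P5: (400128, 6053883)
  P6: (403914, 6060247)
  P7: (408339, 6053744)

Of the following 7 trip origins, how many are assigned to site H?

P1 → R
P2 → H
P3 → H
P4 → R
P5 → C
P6 → R
P7 → X
2 of the 7 go to H.

2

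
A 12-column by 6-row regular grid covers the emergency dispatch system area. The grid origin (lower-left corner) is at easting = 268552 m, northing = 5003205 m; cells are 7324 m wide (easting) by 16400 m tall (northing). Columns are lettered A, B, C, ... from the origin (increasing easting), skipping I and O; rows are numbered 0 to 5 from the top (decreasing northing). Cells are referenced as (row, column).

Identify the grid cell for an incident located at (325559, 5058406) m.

(2, H)

Column index: ⌊(325559 − 268552) / 7324⌋ = ⌊7.784⌋ = 7 → column H
Row offset from origin: ⌊(5058406 − 5003205) / 16400⌋ = ⌊3.366⌋ = 3 → row 2 (counted from top)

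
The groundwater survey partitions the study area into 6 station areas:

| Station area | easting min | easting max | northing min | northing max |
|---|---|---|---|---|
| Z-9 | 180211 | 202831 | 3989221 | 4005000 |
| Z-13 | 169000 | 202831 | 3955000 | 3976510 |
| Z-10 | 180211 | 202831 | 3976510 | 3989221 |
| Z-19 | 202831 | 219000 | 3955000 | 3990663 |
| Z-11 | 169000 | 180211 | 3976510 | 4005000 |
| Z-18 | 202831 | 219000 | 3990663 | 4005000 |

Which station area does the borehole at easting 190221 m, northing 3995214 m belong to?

Z-9

The point has easting = 190221 and northing = 3995214.
Only Z-9 satisfies 180211 ≤ easting ≤ 202831 and 3989221 ≤ northing ≤ 4005000.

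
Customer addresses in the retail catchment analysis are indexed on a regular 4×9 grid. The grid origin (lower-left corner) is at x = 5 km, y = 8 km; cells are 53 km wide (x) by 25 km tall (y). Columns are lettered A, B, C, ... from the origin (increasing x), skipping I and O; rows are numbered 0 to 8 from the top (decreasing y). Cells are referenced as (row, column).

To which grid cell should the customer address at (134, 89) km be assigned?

Column index: ⌊(134 − 5) / 53⌋ = ⌊2.434⌋ = 2 → column C
Row offset from origin: ⌊(89 − 8) / 25⌋ = ⌊3.240⌋ = 3 → row 5 (counted from top)

(5, C)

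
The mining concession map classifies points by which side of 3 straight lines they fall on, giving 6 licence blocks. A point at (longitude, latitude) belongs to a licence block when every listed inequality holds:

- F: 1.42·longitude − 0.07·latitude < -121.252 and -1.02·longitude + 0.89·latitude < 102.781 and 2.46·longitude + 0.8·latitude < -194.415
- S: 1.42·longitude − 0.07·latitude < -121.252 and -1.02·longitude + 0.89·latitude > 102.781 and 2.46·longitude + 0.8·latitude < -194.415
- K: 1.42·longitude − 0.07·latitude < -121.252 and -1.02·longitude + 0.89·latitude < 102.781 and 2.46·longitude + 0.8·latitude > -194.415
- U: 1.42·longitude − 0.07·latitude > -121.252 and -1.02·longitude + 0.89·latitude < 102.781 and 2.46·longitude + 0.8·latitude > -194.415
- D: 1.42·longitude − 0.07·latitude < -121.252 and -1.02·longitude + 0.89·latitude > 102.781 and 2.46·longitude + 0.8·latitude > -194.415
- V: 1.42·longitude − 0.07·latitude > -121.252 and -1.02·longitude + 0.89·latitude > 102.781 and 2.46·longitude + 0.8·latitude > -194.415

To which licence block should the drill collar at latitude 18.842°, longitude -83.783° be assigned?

U

1.42·-83.783 − 0.07·18.842 = -120.291, which is > -121.252
-1.02·-83.783 + 0.89·18.842 = 102.228, which is < 102.781
2.46·-83.783 + 0.8·18.842 = -191.033, which is > -194.415
This sign pattern matches U.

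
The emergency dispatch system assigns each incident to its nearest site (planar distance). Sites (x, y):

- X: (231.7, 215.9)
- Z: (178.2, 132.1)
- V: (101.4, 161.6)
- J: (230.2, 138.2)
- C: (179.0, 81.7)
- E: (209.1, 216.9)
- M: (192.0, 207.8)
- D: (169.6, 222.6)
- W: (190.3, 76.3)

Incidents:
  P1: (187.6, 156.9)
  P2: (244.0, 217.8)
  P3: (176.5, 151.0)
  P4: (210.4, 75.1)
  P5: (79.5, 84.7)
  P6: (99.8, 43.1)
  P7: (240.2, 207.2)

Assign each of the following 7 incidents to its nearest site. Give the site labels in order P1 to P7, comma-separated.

P1 → Z (d²=703.40)
P2 → X (d²=154.90)
P3 → Z (d²=360.10)
P4 → W (d²=405.45)
P5 → V (d²=6393.22)
P6 → C (d²=7762.60)
P7 → X (d²=147.94)

Z, X, Z, W, V, C, X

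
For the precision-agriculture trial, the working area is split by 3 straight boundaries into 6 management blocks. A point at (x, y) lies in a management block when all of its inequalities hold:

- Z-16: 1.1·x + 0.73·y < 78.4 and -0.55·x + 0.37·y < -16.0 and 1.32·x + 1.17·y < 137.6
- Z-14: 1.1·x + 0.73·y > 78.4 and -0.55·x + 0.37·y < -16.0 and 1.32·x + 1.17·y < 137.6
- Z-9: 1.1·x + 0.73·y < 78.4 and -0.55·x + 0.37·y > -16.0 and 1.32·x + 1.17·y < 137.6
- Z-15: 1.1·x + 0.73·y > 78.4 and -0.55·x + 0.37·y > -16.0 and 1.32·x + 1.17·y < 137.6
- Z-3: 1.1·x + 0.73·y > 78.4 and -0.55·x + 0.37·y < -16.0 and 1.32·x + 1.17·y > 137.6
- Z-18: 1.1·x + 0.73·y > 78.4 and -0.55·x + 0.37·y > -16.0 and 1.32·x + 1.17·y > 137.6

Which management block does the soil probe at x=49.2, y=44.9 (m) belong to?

1.1·49.2 + 0.73·44.9 = 86.897, which is > 78.4
-0.55·49.2 + 0.37·44.9 = -10.447, which is > -16.0
1.32·49.2 + 1.17·44.9 = 117.477, which is < 137.6
This sign pattern matches Z-15.

Z-15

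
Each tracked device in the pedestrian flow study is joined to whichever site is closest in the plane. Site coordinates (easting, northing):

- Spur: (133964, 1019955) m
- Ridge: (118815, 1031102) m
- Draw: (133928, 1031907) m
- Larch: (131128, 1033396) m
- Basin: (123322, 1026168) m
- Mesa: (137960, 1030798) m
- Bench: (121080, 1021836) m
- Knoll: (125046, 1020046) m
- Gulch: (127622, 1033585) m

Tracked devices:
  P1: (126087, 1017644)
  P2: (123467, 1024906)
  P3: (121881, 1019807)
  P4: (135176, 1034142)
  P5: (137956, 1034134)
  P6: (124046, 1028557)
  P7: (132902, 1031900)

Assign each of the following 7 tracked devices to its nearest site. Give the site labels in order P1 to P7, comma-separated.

Knoll, Basin, Bench, Draw, Mesa, Basin, Draw

P1 → Knoll (d²=6853285.00)
P2 → Basin (d²=1613669.00)
P3 → Bench (d²=4758442.00)
P4 → Draw (d²=6552729.00)
P5 → Mesa (d²=11128912.00)
P6 → Basin (d²=6231497.00)
P7 → Draw (d²=1052725.00)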